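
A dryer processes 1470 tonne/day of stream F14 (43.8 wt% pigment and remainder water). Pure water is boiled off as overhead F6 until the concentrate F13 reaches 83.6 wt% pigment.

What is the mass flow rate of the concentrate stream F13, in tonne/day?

pigment is conserved: 1470×0.438 = 643.86 tonne/day all reports to the concentrate.
Concentrate = 643.86/(target fraction) = 770.17 tonne/day.

770.2 tonne/day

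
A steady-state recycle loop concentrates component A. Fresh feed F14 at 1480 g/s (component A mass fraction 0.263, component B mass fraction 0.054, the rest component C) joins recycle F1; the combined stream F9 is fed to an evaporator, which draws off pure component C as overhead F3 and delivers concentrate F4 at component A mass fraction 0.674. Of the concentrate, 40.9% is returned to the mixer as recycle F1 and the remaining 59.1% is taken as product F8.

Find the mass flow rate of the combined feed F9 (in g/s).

Overall component A balance (none leaves overhead): component A in fresh feed = component A in product, i.e. 1480×0.263 = (1−0.409)·F4·0.674.
F4 = 389.24/(0.674×0.591) = 977.17 g/s.
Recycle F1 = 0.409×977.17 = 399.66 g/s.
Combined feed F9 = 1480 + 399.66 = 1879.7 g/s.

1880 g/s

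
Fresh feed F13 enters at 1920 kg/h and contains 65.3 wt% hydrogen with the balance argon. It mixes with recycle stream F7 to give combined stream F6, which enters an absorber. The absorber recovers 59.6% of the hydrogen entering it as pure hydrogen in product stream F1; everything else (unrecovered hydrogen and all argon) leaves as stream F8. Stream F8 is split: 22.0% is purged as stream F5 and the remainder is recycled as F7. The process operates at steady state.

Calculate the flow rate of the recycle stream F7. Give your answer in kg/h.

argon enters only via F13 and leaves only via the purge: 1920×0.347 = 0.220×(argon in F8), and the absorber passes all argon, so argon in F6 = argon in F8 = 3028.4 kg/h.
hydrogen in F6: m_A = 1920×0.653 + (1−0.220)·(1−0.596)·m_A, so m_A = 1253.8/0.6849 = 1830.6 kg/h.
F8 = (1−0.596)×1830.6 + 3028.4 = 3767.9 kg/h.
Recycle F7 = (1−0.220)×3767.9 = 2939 kg/h.

2939 kg/h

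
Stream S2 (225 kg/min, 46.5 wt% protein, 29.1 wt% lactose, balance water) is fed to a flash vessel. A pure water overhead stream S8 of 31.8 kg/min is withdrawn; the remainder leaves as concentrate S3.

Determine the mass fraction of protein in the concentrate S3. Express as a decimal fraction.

0.542

protein is not removed: 225×0.465 = 104.62 kg/min of protein enters S3.
Concentrate = 225 − 31.8 = 193.2 kg/min.
Mass fraction = 104.62/193.2 = 0.542.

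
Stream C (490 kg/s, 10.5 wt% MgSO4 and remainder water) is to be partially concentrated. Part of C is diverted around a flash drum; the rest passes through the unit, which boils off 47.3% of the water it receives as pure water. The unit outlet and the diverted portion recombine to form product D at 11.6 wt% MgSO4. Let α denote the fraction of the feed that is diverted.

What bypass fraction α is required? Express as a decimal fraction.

All 490×0.105 = 51.45 kg/s of MgSO4 reaches D, so D = 51.45/0.116 = 443.53 kg/s and vapour = 46.466 kg/s.
The evaporator receives (1−α)·490 of feed at 0.895 water and removes 0.473 of that water:
0.473×0.895×(1−α)×490 = 46.466
(1−α) = 46.466/207.43 = 0.2240;  α = 0.7760.

0.776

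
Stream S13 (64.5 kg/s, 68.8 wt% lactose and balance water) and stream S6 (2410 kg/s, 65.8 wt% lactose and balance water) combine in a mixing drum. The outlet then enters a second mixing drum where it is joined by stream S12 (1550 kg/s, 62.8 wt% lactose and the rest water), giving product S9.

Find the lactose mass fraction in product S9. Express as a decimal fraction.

Overall, product flow = 4024.5 kg/s.
lactose in = 64.5×0.688 + 2410×0.658 + 1550×0.628 = 2603.6 kg/s.
lactose fraction in S9 = 0.647.

0.647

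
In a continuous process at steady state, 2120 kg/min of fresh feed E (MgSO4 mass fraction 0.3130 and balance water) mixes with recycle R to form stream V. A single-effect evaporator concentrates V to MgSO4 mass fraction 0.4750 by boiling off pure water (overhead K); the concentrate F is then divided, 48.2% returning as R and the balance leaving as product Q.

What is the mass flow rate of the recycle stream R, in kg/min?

Overall MgSO4 balance (none leaves overhead): MgSO4 in fresh feed = MgSO4 in product, i.e. 2120×0.313 = (1−0.482)·F·0.475.
F = 663.56/(0.475×0.518) = 2696.9 kg/min.
Recycle R = 0.482×2696.9 = 1299.9 kg/min.

1300 kg/min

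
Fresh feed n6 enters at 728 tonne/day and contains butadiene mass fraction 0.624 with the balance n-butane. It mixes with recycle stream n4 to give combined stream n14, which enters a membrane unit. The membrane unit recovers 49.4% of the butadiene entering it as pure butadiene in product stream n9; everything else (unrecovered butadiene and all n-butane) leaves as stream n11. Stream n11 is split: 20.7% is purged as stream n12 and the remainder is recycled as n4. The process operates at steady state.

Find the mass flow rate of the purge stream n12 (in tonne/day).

n-butane enters only via n6 and leaves only via the purge: 728×0.376 = 0.207×(n-butane in n11), and the membrane unit passes all n-butane, so n-butane in n14 = n-butane in n11 = 1322.4 tonne/day.
butadiene in n14: m_A = 728×0.624 + (1−0.207)·(1−0.494)·m_A, so m_A = 454.27/0.5987 = 758.71 tonne/day.
n11 = (1−0.494)×758.71 + 1322.4 = 1706.3 tonne/day.
Purge n12 = 0.207×1706.3 = 353.2 tonne/day.

353.2 tonne/day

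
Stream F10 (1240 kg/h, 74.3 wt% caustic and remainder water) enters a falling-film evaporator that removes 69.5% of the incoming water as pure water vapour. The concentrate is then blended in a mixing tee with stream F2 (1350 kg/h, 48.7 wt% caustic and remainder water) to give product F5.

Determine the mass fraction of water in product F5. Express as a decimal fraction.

0.333

Vapour removed = 0.695×0.257×1240 = 221.48 kg/h; concentrate = 1018.5 kg/h.
water reaching the mixer = 97.197 (from concentrate) + 1350×0.513 = 789.75 kg/h.
Product flow = 1018.5 + 1350 = 2368.5 kg/h; water fraction = 0.333.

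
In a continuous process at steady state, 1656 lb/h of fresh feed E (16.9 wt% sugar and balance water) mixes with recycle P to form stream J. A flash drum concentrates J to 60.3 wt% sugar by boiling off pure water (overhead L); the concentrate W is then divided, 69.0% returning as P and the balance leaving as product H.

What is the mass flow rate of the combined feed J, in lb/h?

Overall sugar balance (none leaves overhead): sugar in fresh feed = sugar in product, i.e. 1656×0.169 = (1−0.690)·W·0.603.
W = 279.86/(0.603×0.310) = 1497.2 lb/h.
Recycle P = 0.690×1497.2 = 1033 lb/h.
Combined feed J = 1656 + 1033 = 2689 lb/h.

2689 lb/h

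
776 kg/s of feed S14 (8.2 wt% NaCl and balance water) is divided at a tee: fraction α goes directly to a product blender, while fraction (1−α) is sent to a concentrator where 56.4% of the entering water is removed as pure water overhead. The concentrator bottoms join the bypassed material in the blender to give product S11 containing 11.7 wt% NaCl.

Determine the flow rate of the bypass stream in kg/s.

327.6 kg/s

All 776×0.082 = 63.632 kg/s of NaCl reaches S11, so S11 = 63.632/0.117 = 543.86 kg/s and vapour = 232.14 kg/s.
The evaporator receives (1−α)·776 of feed at 0.918 water and removes 0.564 of that water:
0.564×0.918×(1−α)×776 = 232.14
(1−α) = 232.14/401.78 = 0.5778;  α = 0.4222.
Bypass flow = 0.4222×776 = 327.64 kg/s.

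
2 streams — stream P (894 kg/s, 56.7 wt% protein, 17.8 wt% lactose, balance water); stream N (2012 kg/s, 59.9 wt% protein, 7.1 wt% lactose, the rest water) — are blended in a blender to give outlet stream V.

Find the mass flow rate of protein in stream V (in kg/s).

protein out = protein in = 894×0.567 + 2012×0.599 = 1712.1 kg/s.

1712 kg/s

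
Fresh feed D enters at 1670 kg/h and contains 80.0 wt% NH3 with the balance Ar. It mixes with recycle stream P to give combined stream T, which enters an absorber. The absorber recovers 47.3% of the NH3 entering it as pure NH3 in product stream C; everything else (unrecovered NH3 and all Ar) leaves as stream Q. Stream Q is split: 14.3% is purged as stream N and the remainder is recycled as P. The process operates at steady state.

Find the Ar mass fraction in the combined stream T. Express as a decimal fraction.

Ar enters only via D and leaves only via the purge: 1670×0.200 = 0.143×(Ar in Q), and the absorber passes all Ar, so Ar in T = Ar in Q = 2335.7 kg/h.
NH3 in T: m_A = 1670×0.800 + (1−0.143)·(1−0.473)·m_A, so m_A = 1336/0.5484 = 2436.4 kg/h.
T = 2436.4 + 2335.7 = 4772 kg/h.
Ar fraction in T = 2335.7/4772 = 0.489.

0.489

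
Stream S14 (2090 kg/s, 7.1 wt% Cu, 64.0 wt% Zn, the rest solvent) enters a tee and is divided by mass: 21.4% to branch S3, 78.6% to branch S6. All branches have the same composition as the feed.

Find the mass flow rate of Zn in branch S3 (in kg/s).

286.2 kg/s

Branch S3 total = 0.214×2090 = 447.26 kg/s.
Zn in S3 = 0.640×447.26 = 286.25 kg/s.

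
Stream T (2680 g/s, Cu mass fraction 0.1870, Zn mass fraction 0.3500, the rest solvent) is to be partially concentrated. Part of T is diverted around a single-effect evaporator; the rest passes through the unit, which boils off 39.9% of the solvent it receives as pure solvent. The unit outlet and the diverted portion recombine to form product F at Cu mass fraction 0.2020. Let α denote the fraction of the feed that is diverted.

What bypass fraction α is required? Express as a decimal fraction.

All 2680×0.187 = 501.16 g/s of Cu reaches F, so F = 501.16/0.202 = 2481 g/s and vapour = 199.01 g/s.
The evaporator receives (1−α)·2680 of feed at 0.463 solvent and removes 0.399 of that solvent:
0.399×0.463×(1−α)×2680 = 199.01
(1−α) = 199.01/495.1 = 0.4020;  α = 0.5980.

0.598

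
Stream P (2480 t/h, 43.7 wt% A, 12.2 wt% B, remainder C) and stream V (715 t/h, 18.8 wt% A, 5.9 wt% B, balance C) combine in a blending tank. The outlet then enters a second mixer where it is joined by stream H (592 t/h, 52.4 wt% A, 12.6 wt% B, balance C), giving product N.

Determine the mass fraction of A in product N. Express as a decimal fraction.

Overall, product flow = 3787 t/h.
A in = 2480×0.437 + 715×0.188 + 592×0.524 = 1528.4 t/h.
A fraction in N = 0.404.

0.404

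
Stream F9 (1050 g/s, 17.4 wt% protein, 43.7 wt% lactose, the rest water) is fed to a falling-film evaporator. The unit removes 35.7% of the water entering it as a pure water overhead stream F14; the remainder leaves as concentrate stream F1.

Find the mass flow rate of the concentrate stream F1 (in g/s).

water entering = 1050×0.389 = 408.45 g/s; overhead removed = 0.357×408.45 = 145.82 g/s.
Concentrate = 1050 − 145.82 = 904.18 g/s.

904.2 g/s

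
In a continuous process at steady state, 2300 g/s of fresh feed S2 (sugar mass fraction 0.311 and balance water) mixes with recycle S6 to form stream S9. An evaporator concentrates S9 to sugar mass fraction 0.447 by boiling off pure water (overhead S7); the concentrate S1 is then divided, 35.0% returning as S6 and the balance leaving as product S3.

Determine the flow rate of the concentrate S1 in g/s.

Overall sugar balance (none leaves overhead): sugar in fresh feed = sugar in product, i.e. 2300×0.311 = (1−0.350)·S1·0.447.
S1 = 715.3/(0.447×0.650) = 2461.9 g/s.

2462 g/s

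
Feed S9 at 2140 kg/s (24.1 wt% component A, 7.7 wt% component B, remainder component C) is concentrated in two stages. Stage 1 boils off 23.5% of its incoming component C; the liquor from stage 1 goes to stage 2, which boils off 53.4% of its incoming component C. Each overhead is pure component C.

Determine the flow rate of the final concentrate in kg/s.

1201 kg/s

component C in feed = 2140×0.682 = 1459.5 kg/s.
After stage 1: component C left = (1−0.235)×1459.5 = 1116.5; stream total = 1797 kg/s.
After stage 2: component C left = (1−0.534)×1116.5 = 520.29; final concentrate = 1200.8 kg/s.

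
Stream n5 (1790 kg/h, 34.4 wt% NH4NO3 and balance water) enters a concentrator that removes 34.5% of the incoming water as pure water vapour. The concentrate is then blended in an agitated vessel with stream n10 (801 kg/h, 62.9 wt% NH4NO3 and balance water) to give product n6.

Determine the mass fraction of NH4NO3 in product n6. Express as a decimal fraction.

0.512

Vapour removed = 0.345×0.656×1790 = 405.11 kg/h; concentrate = 1384.9 kg/h.
NH4NO3 reaching the mixer = 615.76 (from concentrate) + 801×0.629 = 1119.6 kg/h.
Product flow = 1384.9 + 801 = 2185.9 kg/h; NH4NO3 fraction = 0.512.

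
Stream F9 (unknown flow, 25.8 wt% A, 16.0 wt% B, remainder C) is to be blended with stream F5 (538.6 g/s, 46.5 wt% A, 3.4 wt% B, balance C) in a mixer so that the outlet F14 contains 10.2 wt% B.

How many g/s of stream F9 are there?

631.5 g/s

Let F9 be the unknown flow. Total out = 538.6 + F9.
B balance: 18.312 + 0.160·F9 = 0.102·(538.6 + F9)
(0.160 − 0.102)·F9 = 0.102×538.6 − 18.312 = 36.625
F9 = 36.625 / 0.058 = 631.46 g/s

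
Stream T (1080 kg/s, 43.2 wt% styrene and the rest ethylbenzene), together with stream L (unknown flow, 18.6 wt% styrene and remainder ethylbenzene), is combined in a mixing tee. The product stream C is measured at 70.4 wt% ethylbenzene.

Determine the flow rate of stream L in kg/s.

1335 kg/s

Let L be the unknown flow. Total out = 1080 + L.
ethylbenzene balance: 613.44 + 0.814·L = 0.704·(1080 + L)
(0.814 − 0.704)·L = 0.704×1080 − 613.44 = 146.88
L = 146.88 / 0.110 = 1335.3 kg/s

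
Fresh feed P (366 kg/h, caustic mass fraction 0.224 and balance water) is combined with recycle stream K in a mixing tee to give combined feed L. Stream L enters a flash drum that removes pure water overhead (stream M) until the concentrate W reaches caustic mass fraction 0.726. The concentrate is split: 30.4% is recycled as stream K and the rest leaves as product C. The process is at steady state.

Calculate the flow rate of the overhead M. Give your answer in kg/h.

Overall caustic balance (none leaves overhead): caustic in fresh feed = caustic in product, i.e. 366×0.224 = (1−0.304)·W·0.726.
W = 81.984/(0.726×0.696) = 162.25 kg/h.
Recycle K = 0.304×162.25 = 49.324 kg/h.
Combined feed L = 366 + 49.324 = 415.32 kg/h.
Overhead M = L − W = 415.32 − 162.25 = 253.07 kg/h.

253.1 kg/h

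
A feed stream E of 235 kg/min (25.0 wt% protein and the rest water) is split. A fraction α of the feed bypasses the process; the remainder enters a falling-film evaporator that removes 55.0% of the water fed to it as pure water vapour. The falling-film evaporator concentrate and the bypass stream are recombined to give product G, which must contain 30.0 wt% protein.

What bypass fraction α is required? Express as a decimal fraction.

All 235×0.250 = 58.75 kg/min of protein reaches G, so G = 58.75/0.300 = 195.83 kg/min and vapour = 39.167 kg/min.
The evaporator receives (1−α)·235 of feed at 0.750 water and removes 0.550 of that water:
0.550×0.750×(1−α)×235 = 39.167
(1−α) = 39.167/96.938 = 0.4040;  α = 0.5960.

0.596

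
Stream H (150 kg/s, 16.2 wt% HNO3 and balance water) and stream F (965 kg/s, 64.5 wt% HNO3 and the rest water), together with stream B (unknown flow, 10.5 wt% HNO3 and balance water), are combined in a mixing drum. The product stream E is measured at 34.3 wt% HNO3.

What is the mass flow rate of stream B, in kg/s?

Let B be the unknown flow. Total out = 1115 + B.
HNO3 balance: 646.73 + 0.105·B = 0.343·(1115 + B)
(0.105 − 0.343)·B = 0.343×1115 − 646.73 = -264.28
B = -264.28 / -0.238 = 1110.4 kg/s

1110 kg/s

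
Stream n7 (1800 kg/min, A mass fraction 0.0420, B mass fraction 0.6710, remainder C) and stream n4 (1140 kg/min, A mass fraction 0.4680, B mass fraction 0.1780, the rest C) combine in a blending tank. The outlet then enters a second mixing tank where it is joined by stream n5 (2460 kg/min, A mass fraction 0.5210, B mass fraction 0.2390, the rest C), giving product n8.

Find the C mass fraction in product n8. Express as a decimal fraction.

0.2797

Overall, product flow = 5400 kg/min.
C in = 1800×0.287 + 1140×0.354 + 2460×0.240 = 1510.6 kg/min.
C fraction in n8 = 0.2797.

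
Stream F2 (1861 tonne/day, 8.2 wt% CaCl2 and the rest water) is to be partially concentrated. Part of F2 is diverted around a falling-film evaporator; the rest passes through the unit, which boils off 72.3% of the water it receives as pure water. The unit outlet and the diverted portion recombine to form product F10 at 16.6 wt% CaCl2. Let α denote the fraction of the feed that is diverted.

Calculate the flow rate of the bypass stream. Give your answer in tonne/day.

442.1 tonne/day

All 1861×0.082 = 152.6 tonne/day of CaCl2 reaches F10, so F10 = 152.6/0.166 = 919.29 tonne/day and vapour = 941.71 tonne/day.
The evaporator receives (1−α)·1861 of feed at 0.918 water and removes 0.723 of that water:
0.723×0.918×(1−α)×1861 = 941.71
(1−α) = 941.71/1235.2 = 0.7624;  α = 0.2376.
Bypass flow = 0.2376×1861 = 442.15 tonne/day.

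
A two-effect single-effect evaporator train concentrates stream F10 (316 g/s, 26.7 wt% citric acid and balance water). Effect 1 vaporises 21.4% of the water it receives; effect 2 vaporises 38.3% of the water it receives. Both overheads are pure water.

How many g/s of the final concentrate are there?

water in feed = 316×0.733 = 231.63 g/s.
After stage 1: water left = (1−0.214)×231.63 = 182.06; stream total = 266.43 g/s.
After stage 2: water left = (1−0.383)×182.06 = 112.33; final concentrate = 196.7 g/s.

196.7 g/s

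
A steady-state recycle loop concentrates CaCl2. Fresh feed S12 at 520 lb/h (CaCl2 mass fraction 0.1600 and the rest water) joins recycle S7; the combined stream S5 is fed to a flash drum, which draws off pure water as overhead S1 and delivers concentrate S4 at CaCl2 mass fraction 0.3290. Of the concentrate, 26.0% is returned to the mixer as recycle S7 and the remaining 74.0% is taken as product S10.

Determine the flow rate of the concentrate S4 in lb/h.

Overall CaCl2 balance (none leaves overhead): CaCl2 in fresh feed = CaCl2 in product, i.e. 520×0.160 = (1−0.260)·S4·0.329.
S4 = 83.2/(0.329×0.740) = 341.74 lb/h.

341.7 lb/h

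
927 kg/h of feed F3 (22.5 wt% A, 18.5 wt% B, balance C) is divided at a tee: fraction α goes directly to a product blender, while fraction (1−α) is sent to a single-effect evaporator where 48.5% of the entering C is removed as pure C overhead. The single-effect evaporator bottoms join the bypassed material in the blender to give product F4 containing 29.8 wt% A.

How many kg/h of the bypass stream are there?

All 927×0.225 = 208.58 kg/h of A reaches F4, so F4 = 208.58/0.298 = 699.92 kg/h and vapour = 227.08 kg/h.
The evaporator receives (1−α)·927 of feed at 0.590 C and removes 0.485 of that C:
0.485×0.590×(1−α)×927 = 227.08
(1−α) = 227.08/265.26 = 0.8561;  α = 0.1439.
Bypass flow = 0.1439×927 = 133.42 kg/h.

133.4 kg/h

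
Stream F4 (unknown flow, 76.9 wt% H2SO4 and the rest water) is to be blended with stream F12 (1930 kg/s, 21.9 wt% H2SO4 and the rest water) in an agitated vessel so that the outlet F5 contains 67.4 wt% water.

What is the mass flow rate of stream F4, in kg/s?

466.2 kg/s

Let F4 be the unknown flow. Total out = 1930 + F4.
water balance: 1507.3 + 0.231·F4 = 0.674·(1930 + F4)
(0.231 − 0.674)·F4 = 0.674×1930 − 1507.3 = -206.51
F4 = -206.51 / -0.443 = 466.16 kg/s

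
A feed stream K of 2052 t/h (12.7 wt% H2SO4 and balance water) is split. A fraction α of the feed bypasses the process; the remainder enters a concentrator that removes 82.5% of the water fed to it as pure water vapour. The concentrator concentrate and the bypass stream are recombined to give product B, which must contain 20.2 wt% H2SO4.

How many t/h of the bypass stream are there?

994.2 t/h

All 2052×0.127 = 260.6 t/h of H2SO4 reaches B, so B = 260.6/0.202 = 1290.1 t/h and vapour = 761.88 t/h.
The evaporator receives (1−α)·2052 of feed at 0.873 water and removes 0.825 of that water:
0.825×0.873×(1−α)×2052 = 761.88
(1−α) = 761.88/1477.9 = 0.5155;  α = 0.4845.
Bypass flow = 0.4845×2052 = 994.16 t/h.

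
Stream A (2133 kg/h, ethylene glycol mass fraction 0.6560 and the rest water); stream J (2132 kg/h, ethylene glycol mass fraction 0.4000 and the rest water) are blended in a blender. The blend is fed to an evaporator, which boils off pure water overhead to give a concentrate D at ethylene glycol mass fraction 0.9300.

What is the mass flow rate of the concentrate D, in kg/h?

ethylene glycol entering = 2133×0.656 + 2132×0.400 = 2252 kg/h.
All ethylene glycol reports to D, so D = 2252/0.930 = 2421.6 kg/h.

2422 kg/h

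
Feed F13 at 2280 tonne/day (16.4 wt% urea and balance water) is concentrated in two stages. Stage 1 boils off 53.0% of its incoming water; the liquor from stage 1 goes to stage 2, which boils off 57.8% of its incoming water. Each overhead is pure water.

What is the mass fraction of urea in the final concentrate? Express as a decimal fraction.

0.497

water in feed = 2280×0.836 = 1906.1 tonne/day.
After stage 1: water left = (1−0.530)×1906.1 = 895.86; stream total = 1269.8 tonne/day.
After stage 2: water left = (1−0.578)×895.86 = 378.05; final concentrate = 751.97 tonne/day.
urea fraction = 373.92/751.97 = 0.497.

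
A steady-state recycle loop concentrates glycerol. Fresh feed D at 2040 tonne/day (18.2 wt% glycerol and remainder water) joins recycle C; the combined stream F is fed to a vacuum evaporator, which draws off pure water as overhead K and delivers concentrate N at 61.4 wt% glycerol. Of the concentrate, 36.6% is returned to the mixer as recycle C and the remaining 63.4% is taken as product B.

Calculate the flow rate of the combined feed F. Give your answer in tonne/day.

2389 tonne/day

Overall glycerol balance (none leaves overhead): glycerol in fresh feed = glycerol in product, i.e. 2040×0.182 = (1−0.366)·N·0.614.
N = 371.28/(0.614×0.634) = 953.77 tonne/day.
Recycle C = 0.366×953.77 = 349.08 tonne/day.
Combined feed F = 2040 + 349.08 = 2389.1 tonne/day.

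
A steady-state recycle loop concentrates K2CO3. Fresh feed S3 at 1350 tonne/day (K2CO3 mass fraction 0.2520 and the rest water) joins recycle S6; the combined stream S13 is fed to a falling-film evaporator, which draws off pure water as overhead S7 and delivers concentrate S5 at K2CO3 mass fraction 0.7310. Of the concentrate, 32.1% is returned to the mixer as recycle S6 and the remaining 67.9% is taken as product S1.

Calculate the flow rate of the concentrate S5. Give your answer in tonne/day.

685.4 tonne/day

Overall K2CO3 balance (none leaves overhead): K2CO3 in fresh feed = K2CO3 in product, i.e. 1350×0.252 = (1−0.321)·S5·0.731.
S5 = 340.2/(0.731×0.679) = 685.4 tonne/day.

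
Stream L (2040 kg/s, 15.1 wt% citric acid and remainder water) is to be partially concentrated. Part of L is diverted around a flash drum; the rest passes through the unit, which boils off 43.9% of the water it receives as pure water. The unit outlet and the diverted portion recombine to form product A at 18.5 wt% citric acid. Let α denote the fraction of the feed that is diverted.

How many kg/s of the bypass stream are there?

1034 kg/s

All 2040×0.151 = 308.04 kg/s of citric acid reaches A, so A = 308.04/0.185 = 1665.1 kg/s and vapour = 374.92 kg/s.
The evaporator receives (1−α)·2040 of feed at 0.849 water and removes 0.439 of that water:
0.439×0.849×(1−α)×2040 = 374.92
(1−α) = 374.92/760.33 = 0.4931;  α = 0.5069.
Bypass flow = 0.5069×2040 = 1034.1 kg/s.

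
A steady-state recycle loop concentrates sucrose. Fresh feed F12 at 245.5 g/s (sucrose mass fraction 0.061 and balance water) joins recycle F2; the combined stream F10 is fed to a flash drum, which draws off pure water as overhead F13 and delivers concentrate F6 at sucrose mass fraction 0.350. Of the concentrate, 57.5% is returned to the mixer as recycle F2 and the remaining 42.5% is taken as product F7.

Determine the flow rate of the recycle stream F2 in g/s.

Overall sucrose balance (none leaves overhead): sucrose in fresh feed = sucrose in product, i.e. 245.5×0.061 = (1−0.575)·F6·0.350.
F6 = 14.976/(0.350×0.425) = 100.68 g/s.
Recycle F2 = 0.575×100.68 = 57.888 g/s.

57.89 g/s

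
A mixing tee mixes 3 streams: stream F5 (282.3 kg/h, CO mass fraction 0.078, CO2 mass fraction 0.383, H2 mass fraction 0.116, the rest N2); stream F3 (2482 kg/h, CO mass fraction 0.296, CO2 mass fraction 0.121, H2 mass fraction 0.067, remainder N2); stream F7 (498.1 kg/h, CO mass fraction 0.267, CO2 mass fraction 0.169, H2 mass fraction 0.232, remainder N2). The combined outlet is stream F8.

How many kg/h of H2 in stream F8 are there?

314.6 kg/h

H2 out = H2 in = 282.3×0.116 + 2482×0.067 + 498.1×0.232 = 314.6 kg/h.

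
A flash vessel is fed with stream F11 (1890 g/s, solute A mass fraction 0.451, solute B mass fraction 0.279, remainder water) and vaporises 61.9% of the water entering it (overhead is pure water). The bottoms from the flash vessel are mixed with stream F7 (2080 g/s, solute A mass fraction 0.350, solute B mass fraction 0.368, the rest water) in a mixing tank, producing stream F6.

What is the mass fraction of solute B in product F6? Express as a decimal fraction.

Vapour removed = 0.619×0.270×1890 = 315.88 g/s; concentrate = 1574.1 g/s.
solute B reaching the mixer = 527.31 (from concentrate) + 2080×0.368 = 1292.8 g/s.
Product flow = 1574.1 + 2080 = 3654.1 g/s; solute B fraction = 0.354.

0.354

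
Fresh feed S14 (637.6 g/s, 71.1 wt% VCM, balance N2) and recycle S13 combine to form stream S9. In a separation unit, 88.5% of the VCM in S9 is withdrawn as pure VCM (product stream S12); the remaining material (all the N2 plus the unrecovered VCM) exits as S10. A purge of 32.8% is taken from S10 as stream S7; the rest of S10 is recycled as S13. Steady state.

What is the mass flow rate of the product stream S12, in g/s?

434.8 g/s

VCM in S9: m_A = 637.6×0.711 + (1−0.328)·(1−0.885)·m_A, so m_A = 453.33/0.9227 = 491.3 g/s.
Product S12 = 0.885×491.3 = 434.8 g/s.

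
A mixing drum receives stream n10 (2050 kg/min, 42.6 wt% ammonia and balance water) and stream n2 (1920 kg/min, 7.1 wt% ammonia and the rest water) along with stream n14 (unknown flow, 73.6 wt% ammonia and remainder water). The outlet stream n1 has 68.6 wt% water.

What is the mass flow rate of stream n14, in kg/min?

Let n14 be the unknown flow. Total out = 3970 + n14.
water balance: 2960.4 + 0.264·n14 = 0.686·(3970 + n14)
(0.264 − 0.686)·n14 = 0.686×3970 − 2960.4 = -236.96
n14 = -236.96 / -0.422 = 561.52 kg/min

561.5 kg/min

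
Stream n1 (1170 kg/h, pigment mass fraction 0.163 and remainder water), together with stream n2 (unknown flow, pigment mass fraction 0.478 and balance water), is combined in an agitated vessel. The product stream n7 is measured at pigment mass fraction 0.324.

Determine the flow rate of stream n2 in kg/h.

1223 kg/h

Let n2 be the unknown flow. Total out = 1170 + n2.
pigment balance: 190.71 + 0.478·n2 = 0.324·(1170 + n2)
(0.478 − 0.324)·n2 = 0.324×1170 − 190.71 = 188.37
n2 = 188.37 / 0.154 = 1223.2 kg/h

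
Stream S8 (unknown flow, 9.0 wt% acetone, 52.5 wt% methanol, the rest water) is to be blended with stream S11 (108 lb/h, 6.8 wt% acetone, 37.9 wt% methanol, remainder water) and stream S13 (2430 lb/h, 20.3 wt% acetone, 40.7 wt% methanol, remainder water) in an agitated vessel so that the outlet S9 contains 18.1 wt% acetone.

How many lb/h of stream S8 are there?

453.4 lb/h

Let S8 be the unknown flow. Total out = 2538 + S8.
acetone balance: 500.63 + 0.090·S8 = 0.181·(2538 + S8)
(0.090 − 0.181)·S8 = 0.181×2538 − 500.63 = -41.256
S8 = -41.256 / -0.091 = 453.36 lb/h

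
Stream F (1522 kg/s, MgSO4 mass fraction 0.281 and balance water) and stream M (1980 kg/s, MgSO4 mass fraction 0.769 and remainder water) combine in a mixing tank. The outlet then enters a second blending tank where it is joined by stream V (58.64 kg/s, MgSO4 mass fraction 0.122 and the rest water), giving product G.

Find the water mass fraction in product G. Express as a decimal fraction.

0.450

Overall, product flow = 3560.6 kg/s.
water in = 1522×0.719 + 1980×0.231 + 58.64×0.878 = 1603.2 kg/s.
water fraction in G = 0.450.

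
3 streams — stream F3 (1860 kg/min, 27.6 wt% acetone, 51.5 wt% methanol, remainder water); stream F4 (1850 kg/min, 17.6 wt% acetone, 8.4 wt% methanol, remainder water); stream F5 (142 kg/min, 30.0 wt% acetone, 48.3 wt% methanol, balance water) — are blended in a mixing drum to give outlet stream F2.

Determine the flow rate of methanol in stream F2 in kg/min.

methanol out = methanol in = 1860×0.515 + 1850×0.084 + 142×0.483 = 1181.9 kg/min.

1182 kg/min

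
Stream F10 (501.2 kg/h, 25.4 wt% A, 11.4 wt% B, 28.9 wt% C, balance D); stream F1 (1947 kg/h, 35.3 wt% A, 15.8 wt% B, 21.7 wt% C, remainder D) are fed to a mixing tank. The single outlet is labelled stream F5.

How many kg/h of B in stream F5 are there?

364.8 kg/h

B out = B in = 501.2×0.114 + 1947×0.158 = 364.76 kg/h.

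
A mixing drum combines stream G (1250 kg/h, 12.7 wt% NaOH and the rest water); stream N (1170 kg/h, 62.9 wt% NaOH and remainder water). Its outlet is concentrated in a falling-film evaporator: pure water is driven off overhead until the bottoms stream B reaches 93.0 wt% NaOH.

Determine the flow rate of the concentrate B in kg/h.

NaOH entering = 1250×0.127 + 1170×0.629 = 894.68 kg/h.
All NaOH reports to B, so B = 894.68/0.930 = 962.02 kg/h.

962 kg/h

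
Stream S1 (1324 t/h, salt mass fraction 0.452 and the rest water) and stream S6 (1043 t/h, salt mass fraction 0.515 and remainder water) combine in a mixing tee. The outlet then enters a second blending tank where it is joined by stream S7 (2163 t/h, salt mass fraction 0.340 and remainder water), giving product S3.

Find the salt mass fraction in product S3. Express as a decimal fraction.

Overall, product flow = 4530 t/h.
salt in = 1324×0.452 + 1043×0.515 + 2163×0.340 = 1871 t/h.
salt fraction in S3 = 0.413.

0.413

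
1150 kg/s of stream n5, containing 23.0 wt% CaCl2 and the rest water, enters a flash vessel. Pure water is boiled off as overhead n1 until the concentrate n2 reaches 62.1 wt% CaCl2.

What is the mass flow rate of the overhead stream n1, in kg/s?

724.1 kg/s

CaCl2 is conserved: 1150×0.230 = 264.5 kg/s all reports to the concentrate.
Concentrate = 264.5/(target fraction) = 425.93 kg/s.
Overhead = 1150 − 425.93 = 724.07 kg/s.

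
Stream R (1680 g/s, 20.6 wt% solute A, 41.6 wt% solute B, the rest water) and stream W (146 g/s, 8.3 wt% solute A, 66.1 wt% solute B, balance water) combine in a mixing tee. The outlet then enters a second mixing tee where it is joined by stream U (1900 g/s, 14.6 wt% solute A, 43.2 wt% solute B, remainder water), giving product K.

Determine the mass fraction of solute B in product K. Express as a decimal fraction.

0.434

Overall, product flow = 3726 g/s.
solute B in = 1680×0.416 + 146×0.661 + 1900×0.432 = 1616.2 g/s.
solute B fraction in K = 0.434.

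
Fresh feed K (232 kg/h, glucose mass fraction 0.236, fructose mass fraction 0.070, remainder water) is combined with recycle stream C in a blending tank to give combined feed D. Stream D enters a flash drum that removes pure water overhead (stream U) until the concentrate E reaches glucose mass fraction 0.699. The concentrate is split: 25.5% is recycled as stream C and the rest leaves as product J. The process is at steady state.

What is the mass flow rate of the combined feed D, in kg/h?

258.8 kg/h

Overall glucose balance (none leaves overhead): glucose in fresh feed = glucose in product, i.e. 232×0.236 = (1−0.255)·E·0.699.
E = 54.752/(0.699×0.745) = 105.14 kg/h.
Recycle C = 0.255×105.14 = 26.811 kg/h.
Combined feed D = 232 + 26.811 = 258.81 kg/h.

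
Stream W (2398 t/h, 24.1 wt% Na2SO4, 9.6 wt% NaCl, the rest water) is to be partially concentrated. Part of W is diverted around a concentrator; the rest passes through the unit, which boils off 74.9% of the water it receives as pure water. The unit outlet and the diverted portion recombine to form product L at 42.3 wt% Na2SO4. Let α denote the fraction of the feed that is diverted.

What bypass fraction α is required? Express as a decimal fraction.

0.134

All 2398×0.241 = 577.92 t/h of Na2SO4 reaches L, so L = 577.92/0.423 = 1366.2 t/h and vapour = 1031.8 t/h.
The evaporator receives (1−α)·2398 of feed at 0.663 water and removes 0.749 of that water:
0.749×0.663×(1−α)×2398 = 1031.8
(1−α) = 1031.8/1190.8 = 0.8664;  α = 0.1336.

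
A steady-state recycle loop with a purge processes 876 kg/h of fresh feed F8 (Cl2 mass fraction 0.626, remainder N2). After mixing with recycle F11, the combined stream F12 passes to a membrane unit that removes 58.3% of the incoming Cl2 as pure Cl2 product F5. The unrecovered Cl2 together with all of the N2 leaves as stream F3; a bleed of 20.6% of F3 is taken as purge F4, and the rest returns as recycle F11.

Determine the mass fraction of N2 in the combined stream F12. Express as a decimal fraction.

0.660

N2 enters only via F8 and leaves only via the purge: 876×0.374 = 0.206×(N2 in F3), and the membrane unit passes all N2, so N2 in F12 = N2 in F3 = 1590.4 kg/h.
Cl2 in F12: m_A = 876×0.626 + (1−0.206)·(1−0.583)·m_A, so m_A = 548.38/0.6689 = 819.82 kg/h.
F12 = 819.82 + 1590.4 = 2410.2 kg/h.
N2 fraction in F12 = 1590.4/2410.2 = 0.660.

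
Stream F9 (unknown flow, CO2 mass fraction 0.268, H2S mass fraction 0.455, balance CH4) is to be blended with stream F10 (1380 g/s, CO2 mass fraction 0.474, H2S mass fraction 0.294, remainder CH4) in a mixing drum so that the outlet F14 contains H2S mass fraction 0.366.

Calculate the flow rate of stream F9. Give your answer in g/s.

Let F9 be the unknown flow. Total out = 1380 + F9.
H2S balance: 405.72 + 0.455·F9 = 0.366·(1380 + F9)
(0.455 − 0.366)·F9 = 0.366×1380 − 405.72 = 99.36
F9 = 99.36 / 0.089 = 1116.4 g/s

1116 g/s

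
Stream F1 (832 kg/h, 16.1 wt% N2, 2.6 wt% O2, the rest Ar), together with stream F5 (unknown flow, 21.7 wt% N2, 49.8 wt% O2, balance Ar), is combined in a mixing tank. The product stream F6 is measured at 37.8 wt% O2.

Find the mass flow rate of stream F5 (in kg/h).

Let F5 be the unknown flow. Total out = 832 + F5.
O2 balance: 21.632 + 0.498·F5 = 0.378·(832 + F5)
(0.498 − 0.378)·F5 = 0.378×832 − 21.632 = 292.86
F5 = 292.86 / 0.120 = 2440.5 kg/h

2441 kg/h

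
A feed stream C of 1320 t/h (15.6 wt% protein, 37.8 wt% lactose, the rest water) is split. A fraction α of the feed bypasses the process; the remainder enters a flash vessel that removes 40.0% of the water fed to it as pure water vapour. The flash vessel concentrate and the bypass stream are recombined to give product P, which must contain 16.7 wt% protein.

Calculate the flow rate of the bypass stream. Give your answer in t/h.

All 1320×0.156 = 205.92 t/h of protein reaches P, so P = 205.92/0.167 = 1233.1 t/h and vapour = 86.946 t/h.
The evaporator receives (1−α)·1320 of feed at 0.466 water and removes 0.400 of that water:
0.400×0.466×(1−α)×1320 = 86.946
(1−α) = 86.946/246.05 = 0.3534;  α = 0.6466.
Bypass flow = 0.6466×1320 = 853.55 t/h.

853.6 t/h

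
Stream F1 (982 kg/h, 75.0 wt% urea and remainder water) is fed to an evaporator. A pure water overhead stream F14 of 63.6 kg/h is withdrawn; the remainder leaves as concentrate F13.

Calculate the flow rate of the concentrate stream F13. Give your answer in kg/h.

918.4 kg/h

Concentrate = 982 − 63.6 = 918.4 kg/h.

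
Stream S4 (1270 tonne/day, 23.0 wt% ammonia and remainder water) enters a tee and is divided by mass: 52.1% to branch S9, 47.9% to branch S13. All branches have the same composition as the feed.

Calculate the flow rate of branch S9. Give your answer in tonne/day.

661.7 tonne/day

Branch S9 flow = 0.521×1270 = 661.67 tonne/day.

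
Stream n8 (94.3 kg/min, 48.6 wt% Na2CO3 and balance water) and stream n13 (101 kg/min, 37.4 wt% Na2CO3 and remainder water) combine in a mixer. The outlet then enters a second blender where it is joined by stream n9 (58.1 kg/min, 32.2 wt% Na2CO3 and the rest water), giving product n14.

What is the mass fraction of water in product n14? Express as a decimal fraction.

Overall, product flow = 253.4 kg/min.
water in = 94.3×0.514 + 101×0.626 + 58.1×0.678 = 151.09 kg/min.
water fraction in n14 = 0.596.

0.596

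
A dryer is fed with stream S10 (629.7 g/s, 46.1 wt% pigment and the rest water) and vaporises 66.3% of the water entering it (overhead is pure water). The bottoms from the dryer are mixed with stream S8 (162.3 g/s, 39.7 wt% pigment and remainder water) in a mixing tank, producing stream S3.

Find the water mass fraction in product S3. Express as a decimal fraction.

Vapour removed = 0.663×0.539×629.7 = 225.03 g/s; concentrate = 404.67 g/s.
water reaching the mixer = 114.38 (from concentrate) + 162.3×0.603 = 212.25 g/s.
Product flow = 404.67 + 162.3 = 566.97 g/s; water fraction = 0.3744.

0.3744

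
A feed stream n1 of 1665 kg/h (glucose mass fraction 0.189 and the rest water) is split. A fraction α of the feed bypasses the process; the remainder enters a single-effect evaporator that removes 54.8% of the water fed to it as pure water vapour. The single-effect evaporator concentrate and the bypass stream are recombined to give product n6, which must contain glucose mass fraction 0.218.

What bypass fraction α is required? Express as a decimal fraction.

All 1665×0.189 = 314.69 kg/h of glucose reaches n6, so n6 = 314.69/0.218 = 1443.5 kg/h and vapour = 221.49 kg/h.
The evaporator receives (1−α)·1665 of feed at 0.811 water and removes 0.548 of that water:
0.548×0.811×(1−α)×1665 = 221.49
(1−α) = 221.49/739.97 = 0.2993;  α = 0.7007.

0.701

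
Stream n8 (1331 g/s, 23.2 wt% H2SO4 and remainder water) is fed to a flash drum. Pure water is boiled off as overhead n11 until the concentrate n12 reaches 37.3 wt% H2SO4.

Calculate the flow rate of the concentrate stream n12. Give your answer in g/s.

827.9 g/s

H2SO4 is conserved: 1331×0.232 = 308.79 g/s all reports to the concentrate.
Concentrate = 308.79/(target fraction) = 827.86 g/s.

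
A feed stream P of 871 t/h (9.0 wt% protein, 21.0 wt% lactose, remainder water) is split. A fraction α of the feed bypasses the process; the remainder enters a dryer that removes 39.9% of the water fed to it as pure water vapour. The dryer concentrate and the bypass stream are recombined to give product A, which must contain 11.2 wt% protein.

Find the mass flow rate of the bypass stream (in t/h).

258.4 t/h

All 871×0.090 = 78.39 t/h of protein reaches A, so A = 78.39/0.112 = 699.91 t/h and vapour = 171.09 t/h.
The evaporator receives (1−α)·871 of feed at 0.700 water and removes 0.399 of that water:
0.399×0.700×(1−α)×871 = 171.09
(1−α) = 171.09/243.27 = 0.7033;  α = 0.2967.
Bypass flow = 0.2967×871 = 258.44 t/h.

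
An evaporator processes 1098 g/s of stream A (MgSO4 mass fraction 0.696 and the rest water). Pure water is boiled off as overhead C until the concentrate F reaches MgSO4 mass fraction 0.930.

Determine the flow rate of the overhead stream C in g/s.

MgSO4 is conserved: 1098×0.696 = 764.21 g/s all reports to the concentrate.
Concentrate = 764.21/(target fraction) = 821.73 g/s.
Overhead = 1098 − 821.73 = 276.27 g/s.

276.3 g/s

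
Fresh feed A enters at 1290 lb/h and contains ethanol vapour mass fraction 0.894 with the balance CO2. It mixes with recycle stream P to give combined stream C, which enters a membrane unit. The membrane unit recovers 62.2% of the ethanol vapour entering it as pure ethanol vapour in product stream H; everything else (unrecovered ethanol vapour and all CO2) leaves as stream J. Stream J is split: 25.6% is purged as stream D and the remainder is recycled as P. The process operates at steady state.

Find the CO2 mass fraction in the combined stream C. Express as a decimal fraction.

0.250

CO2 enters only via A and leaves only via the purge: 1290×0.106 = 0.256×(CO2 in J), and the membrane unit passes all CO2, so CO2 in C = CO2 in J = 534.14 lb/h.
ethanol vapour in C: m_A = 1290×0.894 + (1−0.256)·(1−0.622)·m_A, so m_A = 1153.3/0.7188 = 1604.5 lb/h.
C = 1604.5 + 534.14 = 2138.6 lb/h.
CO2 fraction in C = 534.14/2138.6 = 0.250.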